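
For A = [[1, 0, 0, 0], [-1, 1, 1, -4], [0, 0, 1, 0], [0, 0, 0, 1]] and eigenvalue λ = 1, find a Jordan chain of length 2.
v_1 = [[1, 0, 0, 0]]^T, v_2 = [[0, -1, 0, 0]]^T

We seek v_1 ∈ ker((A - I)^2) \ ker(A - I), then set v_{i+1} = (A - I) v_i.

One such chain is v_1 = [[1, 0, 0, 0]]^T, v_2 = [[0, -1, 0, 0]]^T. Check: (A - I) v_2 = [[0, 0, 0, 0]]^T = 0.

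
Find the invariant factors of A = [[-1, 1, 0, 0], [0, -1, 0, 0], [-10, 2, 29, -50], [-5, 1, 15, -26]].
x + 1, (x - 4)(x + 1)^2

The Jordan structure of A has elementary divisors (x + 1)^2, (x + 1), (x - 4). Arranging the block sizes at each eigenvalue in decreasing order and taking row products gives the invariant factors.

Invariant factors (smallest first, each dividing the next): x + 1, (x - 4)(x + 1)^2.

Check: the last factor (x - 4)(x + 1)^2 is the minimal polynomial, and the product (x - 4)(x + 1)^3 is the characteristic polynomial.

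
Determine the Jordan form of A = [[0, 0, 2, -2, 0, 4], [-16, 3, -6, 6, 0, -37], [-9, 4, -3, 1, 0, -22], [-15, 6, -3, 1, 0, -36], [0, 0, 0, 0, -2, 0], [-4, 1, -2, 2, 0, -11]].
The characteristic polynomial is det(xI - A) = (x + 2)^6, so the eigenvalues are -2 (algebraic multiplicity 6).

For λ = -2: rank(A + 2I) = 2, rank((A + 2I)^2) = 0. The eigenspace has dimension 6 - 2 = 4, so there are 4 Jordan blocks; the rank sequence gives block sizes [2, 2, 1, 1].

Assembling the blocks gives the Jordan form J above.

J = [[-2, 1, 0, 0, 0, 0], [0, -2, 0, 0, 0, 0], [0, 0, -2, 1, 0, 0], [0, 0, 0, -2, 0, 0], [0, 0, 0, 0, -2, 0], [0, 0, 0, 0, 0, -2]]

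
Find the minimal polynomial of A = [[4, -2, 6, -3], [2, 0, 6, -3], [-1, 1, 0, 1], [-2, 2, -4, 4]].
m_A(x) = (x - 2)^2

The characteristic polynomial factors as (x - 2)^4. The minimal polynomial is ∏(x - λ)^{k_λ} where k_λ is the size of the largest Jordan block at λ.

For λ = 2: rank(A - 2I) = 2, and the largest Jordan block has size 2 (the smallest k with rank((A - 2I)^k) = rank((A - 2I)^(k+1))).

So m_A(x) = (x - 2)^2.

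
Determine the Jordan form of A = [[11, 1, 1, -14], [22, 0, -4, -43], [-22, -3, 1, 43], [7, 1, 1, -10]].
The characteristic polynomial is det(xI - A) = (x - 4)^2(x + 3)^2, so the eigenvalues are -3 (algebraic multiplicity 2), 4 (algebraic multiplicity 2).

For λ = -3: rank(A + 3I) = 3, rank((A + 3I)^2) = 2. The eigenspace has dimension 4 - 3 = 1, so there is 1 Jordan block; the rank sequence gives block sizes [2].

For λ = 4: rank(A - 4I) = 3, rank((A - 4I)^2) = 2. The eigenspace has dimension 4 - 3 = 1, so there is 1 Jordan block; the rank sequence gives block sizes [2].

Assembling the blocks gives the Jordan form J above.

J = [[-3, 1, 0, 0], [0, -3, 0, 0], [0, 0, 4, 1], [0, 0, 0, 4]]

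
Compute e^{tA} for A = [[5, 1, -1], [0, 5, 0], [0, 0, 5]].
e^{tA} = [[e^{5*t}, t*e^{5*t}, -t*e^{5*t}], [0, e^{5*t}, 0], [0, 0, e^{5*t}]]

A has Jordan form J = [[5, 1, 0], [0, 5, 0], [0, 0, 5]] with A = PJP^{-1}, so e^{tA} = P e^{tJ} P^{-1}.

For a Jordan block J_k(λ), e^{tJ_k(λ)} = e^{λt} · (I + tN + t^2 N^2/2! + ... + t^{k-1} N^{k-1}/(k-1)!) where N is the nilpotent superdiagonal part.

Assembling the blocks and conjugating back gives the entries of e^{tA} as shown above.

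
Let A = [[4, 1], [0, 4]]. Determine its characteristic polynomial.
xI - A = [[x - 4, -1], [0, x - 4]].

Expanding det(xI - A) along the first row:
det(xI - A) = + (x - 4)·det([[x - 4]]) - (-1)·det([[0]]).

Evaluating gives χ_A(x) = x^2 - 8x + 16 = (x - 4)^2.

χ_A(x) = (x - 4)^2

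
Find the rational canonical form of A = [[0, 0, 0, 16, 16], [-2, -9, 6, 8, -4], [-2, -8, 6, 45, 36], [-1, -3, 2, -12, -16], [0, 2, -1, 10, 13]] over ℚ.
The invariant factors of A (the non-unit diagonal entries of the Smith normal form of xI - A over ℚ[x]) are (x - 4)(x + 1)^2(x + 2)^2, each dividing the next. The characteristic polynomial is their product, (x - 4)(x + 1)^2(x + 2)^2.

The rational canonical form is the block-diagonal matrix of companion matrices C(f_i):
R = [[0, 0, 0, 0, 16], [1, 0, 0, 0, 44], [0, 1, 0, 0, 40], [0, 0, 1, 0, 11], [0, 0, 0, 1, -2]].

R = [[0, 0, 0, 0, 16], [1, 0, 0, 0, 44], [0, 1, 0, 0, 40], [0, 0, 1, 0, 11], [0, 0, 0, 1, -2]]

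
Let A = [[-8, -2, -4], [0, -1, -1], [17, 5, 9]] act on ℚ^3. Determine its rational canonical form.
R = [[0, 0, -2], [1, 0, 0], [0, 1, 0]]

The invariant factors of A (the non-unit diagonal entries of the Smith normal form of xI - A over ℚ[x]) are x^3 + 2, each dividing the next. The characteristic polynomial is their product, x^3 + 2.

The rational canonical form is the block-diagonal matrix of companion matrices C(f_i):
R = [[0, 0, -2], [1, 0, 0], [0, 1, 0]].

Note the characteristic polynomial does not split into linear factors over ℚ, so A has no Jordan form over ℚ; the rational canonical form exists over any field.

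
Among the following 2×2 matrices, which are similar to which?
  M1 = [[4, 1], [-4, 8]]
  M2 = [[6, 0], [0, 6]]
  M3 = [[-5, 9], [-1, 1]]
Characteristic polynomials: χ_{M1} = (x - 6)^2, χ_{M2} = (x - 6)^2, χ_{M3} = (x + 2)^2.

{M1}: invariant factors (x - 6)^2.

{M2}: invariant factors x - 6, x - 6.

{M3}: invariant factors (x + 2)^2.

Matrices are similar if and only if their invariant-factor lists agree; the partition into similarity classes is {M1}, {M2}, {M3}.

3 classes: {M1}, {M2}, {M3}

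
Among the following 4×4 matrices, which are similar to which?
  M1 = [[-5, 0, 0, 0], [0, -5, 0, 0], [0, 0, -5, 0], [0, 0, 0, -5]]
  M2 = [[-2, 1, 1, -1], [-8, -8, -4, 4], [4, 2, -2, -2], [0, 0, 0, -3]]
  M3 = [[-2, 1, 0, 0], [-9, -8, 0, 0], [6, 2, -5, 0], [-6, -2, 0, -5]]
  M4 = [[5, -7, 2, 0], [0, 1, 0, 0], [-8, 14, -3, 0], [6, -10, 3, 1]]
Characteristic polynomials: χ_{M1} = (x + 5)^4, χ_{M2} = (x + 3)(x + 4)^3, χ_{M3} = (x + 5)^4, χ_{M4} = (x - 1)^4.

{M1}: invariant factors x + 5, x + 5, x + 5, x + 5.

{M2}: invariant factors x + 4, (x + 3)(x + 4)^2.

{M3}: invariant factors x + 5, x + 5, (x + 5)^2.

{M4}: invariant factors (x - 1)^2, (x - 1)^2.

Matrices are similar if and only if their invariant-factor lists agree; the partition into similarity classes is {M1}, {M2}, {M3}, {M4}.

4 classes: {M1}, {M2}, {M3}, {M4}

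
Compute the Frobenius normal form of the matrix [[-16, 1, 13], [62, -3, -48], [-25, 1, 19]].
The invariant factors of A (the non-unit diagonal entries of the Smith normal form of xI - A over ℚ[x]) are x^3 - 2x + 3, each dividing the next. The characteristic polynomial is their product, x^3 - 2x + 3.

The rational canonical form is the block-diagonal matrix of companion matrices C(f_i):
R = [[0, 0, -3], [1, 0, 2], [0, 1, 0]].

Note the characteristic polynomial does not split into linear factors over ℚ, so A has no Jordan form over ℚ; the rational canonical form exists over any field.

R = [[0, 0, -3], [1, 0, 2], [0, 1, 0]]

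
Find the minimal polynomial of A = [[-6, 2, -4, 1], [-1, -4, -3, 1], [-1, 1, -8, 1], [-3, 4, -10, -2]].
The characteristic polynomial factors as (x + 5)^4. The minimal polynomial is ∏(x - λ)^{k_λ} where k_λ is the size of the largest Jordan block at λ.

For λ = -5: rank(A + 5I) = 2, and the largest Jordan block has size 2 (the smallest k with rank((A + 5I)^k) = rank((A + 5I)^(k+1))).

So m_A(x) = (x + 5)^2.

m_A(x) = (x + 5)^2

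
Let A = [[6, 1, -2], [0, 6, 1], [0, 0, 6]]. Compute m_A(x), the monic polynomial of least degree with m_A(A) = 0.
The characteristic polynomial factors as (x - 6)^3. The minimal polynomial is ∏(x - λ)^{k_λ} where k_λ is the size of the largest Jordan block at λ.

For λ = 6: rank(A - 6I) = 2, and the largest Jordan block has size 3 (the smallest k with rank((A - 6I)^k) = rank((A - 6I)^(k+1))).

So m_A(x) = (x - 6)^3.

m_A(x) = (x - 6)^3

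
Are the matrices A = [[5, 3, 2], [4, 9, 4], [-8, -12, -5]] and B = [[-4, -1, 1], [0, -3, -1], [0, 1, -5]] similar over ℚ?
No.

trace(A) = 9 but trace(B) = -12. The trace is a similarity invariant, so A and B are not similar.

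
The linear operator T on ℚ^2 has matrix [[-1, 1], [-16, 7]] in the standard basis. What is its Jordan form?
J = [[3, 1], [0, 3]]

The characteristic polynomial is det(xI - A) = (x - 3)^2, so the eigenvalues are 3 (algebraic multiplicity 2).

For λ = 3: rank(A - 3I) = 1, rank((A - 3I)^2) = 0. The eigenspace has dimension 2 - 1 = 1, so there is 1 Jordan block; the rank sequence gives block sizes [2].

Assembling the blocks gives the Jordan form J above.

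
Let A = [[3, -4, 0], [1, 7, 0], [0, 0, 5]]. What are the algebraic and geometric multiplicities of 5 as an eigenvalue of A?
The characteristic polynomial is (x - 5)^3, so the factor x - 5 appears with exponent 3: the algebraic multiplicity is 3.

rank(A - 5I) = 1, so the eigenspace has dimension 3 - 1 = 2: the geometric multiplicity is 2.

Since 2 < 3, A is not diagonalizable.

algebraic multiplicity 3, geometric multiplicity 2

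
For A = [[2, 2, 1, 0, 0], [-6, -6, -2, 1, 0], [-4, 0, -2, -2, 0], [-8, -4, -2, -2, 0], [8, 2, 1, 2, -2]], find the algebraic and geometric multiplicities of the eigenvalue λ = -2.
The characteristic polynomial is (x + 2)^5, so the factor x + 2 appears with exponent 5: the algebraic multiplicity is 5.

rank(A + 2I) = 2, so the eigenspace has dimension 5 - 2 = 3: the geometric multiplicity is 3.

Since 3 < 5, A is not diagonalizable.

algebraic multiplicity 5, geometric multiplicity 3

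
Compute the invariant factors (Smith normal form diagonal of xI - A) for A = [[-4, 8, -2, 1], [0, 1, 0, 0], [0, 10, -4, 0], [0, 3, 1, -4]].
(x - 1)(x + 4)^3

The Jordan structure of A has elementary divisors (x + 4)^3, (x - 1). Arranging the block sizes at each eigenvalue in decreasing order and taking row products gives the invariant factors.

Invariant factors (smallest first, each dividing the next): (x - 1)(x + 4)^3.

Check: the last factor (x - 1)(x + 4)^3 is the minimal polynomial, and the product (x - 1)(x + 4)^3 is the characteristic polynomial.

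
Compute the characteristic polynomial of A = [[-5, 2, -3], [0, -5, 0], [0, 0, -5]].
xI - A = [[x + 5, -2, 3], [0, x + 5, 0], [0, 0, x + 5]].

Expanding det(xI - A) along the first row:
det(xI - A) = + (x + 5)·det([[x + 5, 0], [0, x + 5]]) - (-2)·det([[0, 0], [0, x + 5]]) + (3)·det([[0, x + 5], [0, 0]]).

Evaluating gives χ_A(x) = x^3 + 15x^2 + 75x + 125 = (x + 5)^3.

χ_A(x) = (x + 5)^3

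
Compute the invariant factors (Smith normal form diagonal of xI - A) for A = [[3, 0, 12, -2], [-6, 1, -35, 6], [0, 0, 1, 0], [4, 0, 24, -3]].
The Jordan structure of A has elementary divisors (x + 1), (x - 1)^2, (x - 1). Arranging the block sizes at each eigenvalue in decreasing order and taking row products gives the invariant factors.

Invariant factors (smallest first, each dividing the next): x - 1, (x - 1)^2(x + 1).

Check: the last factor (x - 1)^2(x + 1) is the minimal polynomial, and the product (x - 1)^3(x + 1) is the characteristic polynomial.

x - 1, (x - 1)^2(x + 1)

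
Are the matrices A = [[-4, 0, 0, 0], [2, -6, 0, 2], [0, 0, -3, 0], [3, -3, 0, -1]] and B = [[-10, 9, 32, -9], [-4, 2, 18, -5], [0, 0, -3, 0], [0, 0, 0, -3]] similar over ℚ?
Both have characteristic polynomial (x + 3)^2(x + 4)^2, but the minimal polynomial of A is (x + 3)(x + 4) while the minimal polynomial of B is (x + 3)(x + 4)^2. The minimal polynomial is a similarity invariant, so A and B are not similar.

No.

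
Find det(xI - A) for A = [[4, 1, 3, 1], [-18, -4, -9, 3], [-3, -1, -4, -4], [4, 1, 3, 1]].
xI - A = [[x - 4, -1, -3, -1], [18, x + 4, 9, -3], [3, 1, x + 4, 4], [-4, -1, -3, x - 1]].

Expanding det(xI - A) along the first row:
det(xI - A) = + (x - 4)·det([[x + 4, 9, -3], [1, x + 4, 4], [-1, -3, x - 1]]) - (-1)·det([[18, 9, -3], [3, x + 4, 4], [-4, -3, x - 1]]) + (-3)·det([[18, x + 4, -3], [3, 1, 4], [-4, -1, x - 1]]) - (-1)·det([[18, x + 4, 9], [3, 1, x + 4], [-4, -1, -3]]).

Evaluating gives χ_A(x) = x^4 + 3x^3 + 3x^2 + x = x(x + 1)^3.

χ_A(x) = x(x + 1)^3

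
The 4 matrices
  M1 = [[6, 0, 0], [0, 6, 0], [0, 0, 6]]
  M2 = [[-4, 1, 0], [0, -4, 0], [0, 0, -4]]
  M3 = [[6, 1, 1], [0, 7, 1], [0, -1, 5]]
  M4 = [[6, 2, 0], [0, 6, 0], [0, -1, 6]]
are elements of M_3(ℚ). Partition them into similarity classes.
3 classes: {M1}, {M2}, {M3, M4}

Characteristic polynomials: χ_{M1} = (x - 6)^3, χ_{M2} = (x + 4)^3, χ_{M3} = (x - 6)^3, χ_{M4} = (x - 6)^3.

{M1}: invariant factors x - 6, x - 6, x - 6.

{M2}: invariant factors x + 4, (x + 4)^2.

{M3, M4}: invariant factors x - 6, (x - 6)^2.

Matrices are similar if and only if their invariant-factor lists agree; the partition into similarity classes is {M1}, {M2}, {M3, M4}.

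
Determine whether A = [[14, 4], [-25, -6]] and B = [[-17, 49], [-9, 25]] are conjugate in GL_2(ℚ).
Two matrices over a field are similar if and only if they have the same invariant factors.

Both A and B have characteristic polynomial (x - 4)^2 and minimal polynomial (x - 4)^2. Computing further, both have invariant factors (x - 4)^2. Hence A and B are similar.

Yes.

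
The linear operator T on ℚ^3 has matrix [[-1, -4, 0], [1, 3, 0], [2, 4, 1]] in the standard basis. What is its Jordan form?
The characteristic polynomial is det(xI - A) = (x - 1)^3, so the eigenvalues are 1 (algebraic multiplicity 3).

For λ = 1: rank(A - I) = 1, rank((A - I)^2) = 0. The eigenspace has dimension 3 - 1 = 2, so there are 2 Jordan blocks; the rank sequence gives block sizes [2, 1].

Assembling the blocks gives the Jordan form J above.

J = [[1, 1, 0], [0, 1, 0], [0, 0, 1]]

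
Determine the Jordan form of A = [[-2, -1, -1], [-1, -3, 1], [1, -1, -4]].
The characteristic polynomial is det(xI - A) = (x + 3)^3, so the eigenvalues are -3 (algebraic multiplicity 3).

For λ = -3: rank(A + 3I) = 2, rank((A + 3I)^2) = 1, rank((A + 3I)^3) = 0. The eigenspace has dimension 3 - 2 = 1, so there is 1 Jordan block; the rank sequence gives block sizes [3].

Assembling the blocks gives the Jordan form J above.

J = [[-3, 1, 0], [0, -3, 1], [0, 0, -3]]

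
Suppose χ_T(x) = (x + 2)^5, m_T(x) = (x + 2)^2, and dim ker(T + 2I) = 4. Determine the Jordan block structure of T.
Jordan blocks: (-2, 2), (-2, 1), (-2, 1), (-2, 1)

λ = -2: algebraic multiplicity 5 (exponent in χ_T), largest block size 2 (exponent in m_T), 4 blocks (geometric multiplicity). These force block sizes [2, 1, 1, 1].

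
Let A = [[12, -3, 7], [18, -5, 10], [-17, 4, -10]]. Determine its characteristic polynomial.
χ_A(x) = (x + 1)^3

xI - A = [[x - 12, 3, -7], [-18, x + 5, -10], [17, -4, x + 10]].

Expanding det(xI - A) along the first row:
det(xI - A) = + (x - 12)·det([[x + 5, -10], [-4, x + 10]]) - (3)·det([[-18, -10], [17, x + 10]]) + (-7)·det([[-18, x + 5], [17, -4]]).

Evaluating gives χ_A(x) = x^3 + 3x^2 + 3x + 1 = (x + 1)^3.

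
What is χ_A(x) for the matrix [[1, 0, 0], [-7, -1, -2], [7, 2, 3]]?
χ_A(x) = (x - 1)^3

xI - A = [[x - 1, 0, 0], [7, x + 1, 2], [-7, -2, x - 3]].

Expanding det(xI - A) along the first row:
det(xI - A) = + (x - 1)·det([[x + 1, 2], [-2, x - 3]]) - (0)·det([[7, 2], [-7, x - 3]]) + (0)·det([[7, x + 1], [-7, -2]]).

Evaluating gives χ_A(x) = x^3 - 3x^2 + 3x - 1 = (x - 1)^3.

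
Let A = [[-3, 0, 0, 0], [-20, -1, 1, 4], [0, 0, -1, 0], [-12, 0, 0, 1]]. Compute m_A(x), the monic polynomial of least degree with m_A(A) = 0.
The characteristic polynomial factors as (x - 1)(x + 1)^2(x + 3). The minimal polynomial is ∏(x - λ)^{k_λ} where k_λ is the size of the largest Jordan block at λ.

For λ = -3: rank(A + 3I) = 3, and the largest Jordan block has size 1 (the smallest k with rank((A + 3I)^k) = rank((A + 3I)^(k+1))).
For λ = -1: rank(A + I) = 3, and the largest Jordan block has size 2 (the smallest k with rank((A + I)^k) = rank((A + I)^(k+1))).
For λ = 1: rank(A - I) = 3, and the largest Jordan block has size 1 (the smallest k with rank((A - I)^k) = rank((A - I)^(k+1))).

So m_A(x) = (x - 1)(x + 1)^2(x + 3).

m_A(x) = (x - 1)(x + 1)^2(x + 3)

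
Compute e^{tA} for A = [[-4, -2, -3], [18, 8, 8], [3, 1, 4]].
A has Jordan form J = [[2, 0, 0], [0, 3, 1], [0, 0, 3]] with A = PJP^{-1}, so e^{tA} = P e^{tJ} P^{-1}.

For a Jordan block J_k(λ), e^{tJ_k(λ)} = e^{λt} · (I + tN + t^2 N^2/2! + ... + t^{k-1} N^{k-1}/(k-1)!) where N is the nilpotent superdiagonal part.

Assembling the blocks and conjugating back gives the entries of e^{tA} as shown above.

e^{tA} = [[(-3*t*e^{t} - 3*e^{t} + 4)*e^{2*t}, (-t*e^{t} - e^{t} + 1)*e^{2*t}, (-t*e^{t} - 2*e^{t} + 2)*e^{2*t}], [6*(t*e^{t} + 2*e^{t} - 2)*e^{2*t}, (2*t*e^{t} + 4*e^{t} - 3)*e^{2*t}, 2*(t*e^{t} + 3*e^{t} - 3)*e^{2*t}], [3*t*e^{3*t}, t*e^{3*t}, (t + 1)*e^{3*t}]]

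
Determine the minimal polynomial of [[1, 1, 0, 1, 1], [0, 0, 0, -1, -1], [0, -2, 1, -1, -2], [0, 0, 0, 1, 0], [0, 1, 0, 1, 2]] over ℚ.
m_A(x) = (x - 1)^2

The characteristic polynomial factors as (x - 1)^5. The minimal polynomial is ∏(x - λ)^{k_λ} where k_λ is the size of the largest Jordan block at λ.

For λ = 1: rank(A - I) = 2, and the largest Jordan block has size 2 (the smallest k with rank((A - I)^k) = rank((A - I)^(k+1))).

So m_A(x) = (x - 1)^2.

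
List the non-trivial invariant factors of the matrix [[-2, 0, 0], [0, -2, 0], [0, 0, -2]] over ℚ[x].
The Jordan structure of A has elementary divisors (x + 2), (x + 2), (x + 2). Arranging the block sizes at each eigenvalue in decreasing order and taking row products gives the invariant factors.

Invariant factors (smallest first, each dividing the next): x + 2, x + 2, x + 2.

Check: the last factor x + 2 is the minimal polynomial, and the product (x + 2)^3 is the characteristic polynomial.

x + 2, x + 2, x + 2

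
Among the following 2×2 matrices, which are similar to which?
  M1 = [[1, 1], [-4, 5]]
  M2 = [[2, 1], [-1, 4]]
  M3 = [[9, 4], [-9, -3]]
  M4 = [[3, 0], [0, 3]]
2 classes: {M1, M2, M3}, {M4}

Characteristic polynomials: χ_{M1} = (x - 3)^2, χ_{M2} = (x - 3)^2, χ_{M3} = (x - 3)^2, χ_{M4} = (x - 3)^2.

{M1, M2, M3}: invariant factors (x - 3)^2.

{M4}: invariant factors x - 3, x - 3.

Matrices are similar if and only if their invariant-factor lists agree; the partition into similarity classes is {M1, M2, M3}, {M4}.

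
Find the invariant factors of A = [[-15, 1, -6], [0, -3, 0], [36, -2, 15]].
(x - 3)(x + 3)^2

The Jordan structure of A has elementary divisors (x + 3)^2, (x - 3). Arranging the block sizes at each eigenvalue in decreasing order and taking row products gives the invariant factors.

Invariant factors (smallest first, each dividing the next): (x - 3)(x + 3)^2.

Check: the last factor (x - 3)(x + 3)^2 is the minimal polynomial, and the product (x - 3)(x + 3)^2 is the characteristic polynomial.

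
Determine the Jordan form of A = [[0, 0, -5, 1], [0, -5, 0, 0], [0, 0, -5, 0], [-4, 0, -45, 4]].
The characteristic polynomial is det(xI - A) = (x - 2)^2(x + 5)^2, so the eigenvalues are -5 (algebraic multiplicity 2), 2 (algebraic multiplicity 2).

For λ = -5: rank(A + 5I) = 2. The eigenspace has dimension 4 - 2 = 2, so there are 2 Jordan blocks; the rank sequence gives block sizes [1, 1].

For λ = 2: rank(A - 2I) = 3, rank((A - 2I)^2) = 2. The eigenspace has dimension 4 - 3 = 1, so there is 1 Jordan block; the rank sequence gives block sizes [2].

Assembling the blocks gives the Jordan form J above.

J = [[-5, 0, 0, 0], [0, -5, 0, 0], [0, 0, 2, 1], [0, 0, 0, 2]]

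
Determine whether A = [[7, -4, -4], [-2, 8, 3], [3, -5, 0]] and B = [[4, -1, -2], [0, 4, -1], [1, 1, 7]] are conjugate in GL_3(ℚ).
Two matrices over a field are similar if and only if they have the same invariant factors.

Both A and B have characteristic polynomial (x - 5)^3 and minimal polynomial (x - 5)^3. Computing further, both have invariant factors (x - 5)^3. Hence A and B are similar.

Yes.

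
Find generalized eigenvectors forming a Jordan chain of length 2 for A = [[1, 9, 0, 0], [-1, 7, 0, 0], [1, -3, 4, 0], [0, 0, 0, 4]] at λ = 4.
We seek v_1 ∈ ker((A - 4I)^2) \ ker(A - 4I), then set v_{i+1} = (A - 4I) v_i.

One such chain is v_1 = [[2, 1, -1, 0]]^T, v_2 = [[3, 1, -1, 0]]^T. Check: (A - 4I) v_2 = [[0, 0, 0, 0]]^T = 0.

v_1 = [[2, 1, -1, 0]]^T, v_2 = [[3, 1, -1, 0]]^T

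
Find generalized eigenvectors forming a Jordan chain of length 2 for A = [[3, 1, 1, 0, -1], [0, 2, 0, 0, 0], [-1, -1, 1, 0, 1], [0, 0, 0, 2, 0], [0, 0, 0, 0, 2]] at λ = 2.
We seek v_1 ∈ ker((A - 2I)^2) \ ker(A - 2I), then set v_{i+1} = (A - 2I) v_i.

One such chain is v_1 = [[0, 1, 0, 0, 0]]^T, v_2 = [[1, 0, -1, 0, 0]]^T. Check: (A - 2I) v_2 = [[0, 0, 0, 0, 0]]^T = 0.

v_1 = [[0, 1, 0, 0, 0]]^T, v_2 = [[1, 0, -1, 0, 0]]^T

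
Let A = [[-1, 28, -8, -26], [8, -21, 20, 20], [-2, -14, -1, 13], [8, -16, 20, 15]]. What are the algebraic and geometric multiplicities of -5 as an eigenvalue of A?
The characteristic polynomial is (x - 1)^2(x + 5)^2, so the factor x + 5 appears with exponent 2: the algebraic multiplicity is 2.

rank(A + 5I) = 2, so the eigenspace has dimension 4 - 2 = 2: the geometric multiplicity is 2.

algebraic multiplicity 2, geometric multiplicity 2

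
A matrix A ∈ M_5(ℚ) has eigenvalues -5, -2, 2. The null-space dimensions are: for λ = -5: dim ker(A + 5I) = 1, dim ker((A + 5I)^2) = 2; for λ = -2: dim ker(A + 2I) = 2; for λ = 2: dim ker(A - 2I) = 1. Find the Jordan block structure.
Jordan blocks: (-5, 2), (-2, 1), (-2, 1), (2, 1)

λ = -5: successive nullity increments [1, 1] count blocks of size ≥ k; block sizes are [2].
λ = -2: successive nullity increments [2] count blocks of size ≥ k; block sizes are [1, 1].
λ = 2: successive nullity increments [1] count blocks of size ≥ k; block sizes are [1].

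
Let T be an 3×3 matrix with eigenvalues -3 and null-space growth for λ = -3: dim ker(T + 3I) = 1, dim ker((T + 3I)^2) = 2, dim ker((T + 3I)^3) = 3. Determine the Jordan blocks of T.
Jordan blocks: (-3, 3)

λ = -3: successive nullity increments [1, 1, 1] count blocks of size ≥ k; block sizes are [3].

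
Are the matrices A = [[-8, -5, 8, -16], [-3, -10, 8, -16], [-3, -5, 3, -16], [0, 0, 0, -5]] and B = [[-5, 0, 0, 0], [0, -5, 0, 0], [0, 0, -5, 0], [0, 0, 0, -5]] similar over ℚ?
Both have characteristic polynomial (x + 5)^4, but the minimal polynomial of A is (x + 5)^2 while the minimal polynomial of B is x + 5. The minimal polynomial is a similarity invariant, so A and B are not similar.

No.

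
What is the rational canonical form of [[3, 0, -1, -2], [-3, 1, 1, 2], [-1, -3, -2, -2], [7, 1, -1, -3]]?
The invariant factors of A (the non-unit diagonal entries of the Smith normal form of xI - A over ℚ[x]) are (x + 1)(x^3 + x - 1), each dividing the next. The characteristic polynomial is their product, (x + 1)(x^3 + x - 1).

The rational canonical form is the block-diagonal matrix of companion matrices C(f_i):
R = [[0, 0, 0, 1], [1, 0, 0, 0], [0, 1, 0, -1], [0, 0, 1, -1]].

Note the characteristic polynomial does not split into linear factors over ℚ, so A has no Jordan form over ℚ; the rational canonical form exists over any field.

R = [[0, 0, 0, 1], [1, 0, 0, 0], [0, 1, 0, -1], [0, 0, 1, -1]]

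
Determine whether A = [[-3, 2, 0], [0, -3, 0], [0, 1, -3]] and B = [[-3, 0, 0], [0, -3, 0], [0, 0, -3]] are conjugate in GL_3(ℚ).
Both have characteristic polynomial (x + 3)^3, but the minimal polynomial of A is (x + 3)^2 while the minimal polynomial of B is x + 3. The minimal polynomial is a similarity invariant, so A and B are not similar.

No.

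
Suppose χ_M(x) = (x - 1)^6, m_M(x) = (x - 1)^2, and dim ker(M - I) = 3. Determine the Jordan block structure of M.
λ = 1: algebraic multiplicity 6 (exponent in χ_M), largest block size 2 (exponent in m_M), 3 blocks (geometric multiplicity). These force block sizes [2, 2, 2].

Jordan blocks: (1, 2), (1, 2), (1, 2)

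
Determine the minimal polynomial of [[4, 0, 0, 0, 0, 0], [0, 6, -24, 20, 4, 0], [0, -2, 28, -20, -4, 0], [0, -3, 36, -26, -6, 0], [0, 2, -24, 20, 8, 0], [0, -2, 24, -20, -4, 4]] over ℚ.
The characteristic polynomial factors as (x - 4)^6. The minimal polynomial is ∏(x - λ)^{k_λ} where k_λ is the size of the largest Jordan block at λ.

For λ = 4: rank(A - 4I) = 1, and the largest Jordan block has size 2 (the smallest k with rank((A - 4I)^k) = rank((A - 4I)^(k+1))).

So m_A(x) = (x - 4)^2.

m_A(x) = (x - 4)^2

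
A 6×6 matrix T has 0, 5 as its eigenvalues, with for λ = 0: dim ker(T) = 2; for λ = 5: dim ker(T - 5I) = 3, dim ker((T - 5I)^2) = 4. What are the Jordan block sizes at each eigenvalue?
Jordan blocks: (0, 1), (0, 1), (5, 2), (5, 1), (5, 1)

λ = 0: successive nullity increments [2] count blocks of size ≥ k; block sizes are [1, 1].
λ = 5: successive nullity increments [3, 1] count blocks of size ≥ k; block sizes are [2, 1, 1].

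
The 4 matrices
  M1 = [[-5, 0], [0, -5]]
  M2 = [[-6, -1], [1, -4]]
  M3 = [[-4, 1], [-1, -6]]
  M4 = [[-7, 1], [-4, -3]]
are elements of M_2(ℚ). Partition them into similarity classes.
2 classes: {M1}, {M2, M3, M4}

Characteristic polynomials: χ_{M1} = (x + 5)^2, χ_{M2} = (x + 5)^2, χ_{M3} = (x + 5)^2, χ_{M4} = (x + 5)^2.

{M1}: invariant factors x + 5, x + 5.

{M2, M3, M4}: invariant factors (x + 5)^2.

Matrices are similar if and only if their invariant-factor lists agree; the partition into similarity classes is {M1}, {M2, M3, M4}.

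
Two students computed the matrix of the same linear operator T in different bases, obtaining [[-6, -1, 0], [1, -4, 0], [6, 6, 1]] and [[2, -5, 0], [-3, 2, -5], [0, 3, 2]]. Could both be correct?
No.

trace(A) = -9 but trace(B) = 6. The trace is a similarity invariant, so A and B are not similar.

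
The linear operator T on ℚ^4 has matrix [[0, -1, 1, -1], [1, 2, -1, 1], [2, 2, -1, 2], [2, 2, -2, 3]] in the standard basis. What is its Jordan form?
The characteristic polynomial is det(xI - A) = (x - 1)^4, so the eigenvalues are 1 (algebraic multiplicity 4).

For λ = 1: rank(A - I) = 1, rank((A - I)^2) = 0. The eigenspace has dimension 4 - 1 = 3, so there are 3 Jordan blocks; the rank sequence gives block sizes [2, 1, 1].

Assembling the blocks gives the Jordan form J above.

J = [[1, 1, 0, 0], [0, 1, 0, 0], [0, 0, 1, 0], [0, 0, 0, 1]]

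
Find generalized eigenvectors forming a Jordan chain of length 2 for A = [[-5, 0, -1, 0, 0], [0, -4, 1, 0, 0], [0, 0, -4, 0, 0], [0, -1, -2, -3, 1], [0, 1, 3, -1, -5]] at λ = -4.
v_1 = [[-1, 0, 1, 0, 0]]^T, v_2 = [[0, 1, 0, -2, 3]]^T

We seek v_1 ∈ ker((A + 4I)^2) \ ker(A + 4I), then set v_{i+1} = (A + 4I) v_i.

One such chain is v_1 = [[-1, 0, 1, 0, 0]]^T, v_2 = [[0, 1, 0, -2, 3]]^T. Check: (A + 4I) v_2 = [[0, 0, 0, 0, 0]]^T = 0.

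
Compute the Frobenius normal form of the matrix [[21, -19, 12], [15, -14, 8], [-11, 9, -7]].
The invariant factors of A (the non-unit diagonal entries of the Smith normal form of xI - A over ℚ[x]) are x^3 + 2x + 5, each dividing the next. The characteristic polynomial is their product, x^3 + 2x + 5.

The rational canonical form is the block-diagonal matrix of companion matrices C(f_i):
R = [[0, 0, -5], [1, 0, -2], [0, 1, 0]].

Note the characteristic polynomial does not split into linear factors over ℚ, so A has no Jordan form over ℚ; the rational canonical form exists over any field.

R = [[0, 0, -5], [1, 0, -2], [0, 1, 0]]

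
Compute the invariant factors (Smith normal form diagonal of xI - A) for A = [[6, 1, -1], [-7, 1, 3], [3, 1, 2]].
The Jordan structure of A has elementary divisors (x - 3)^3. Arranging the block sizes at each eigenvalue in decreasing order and taking row products gives the invariant factors.

Invariant factors (smallest first, each dividing the next): (x - 3)^3.

Check: the last factor (x - 3)^3 is the minimal polynomial, and the product (x - 3)^3 is the characteristic polynomial.

(x - 3)^3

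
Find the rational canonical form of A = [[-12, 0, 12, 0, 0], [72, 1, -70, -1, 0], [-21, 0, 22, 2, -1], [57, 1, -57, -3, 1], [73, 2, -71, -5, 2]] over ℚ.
The invariant factors of A (the non-unit diagonal entries of the Smith normal form of xI - A over ℚ[x]) are (x - 4)(x - 1)^2(x^2 - 4x - 3), each dividing the next. The characteristic polynomial is their product, (x - 4)(x - 1)^2(x^2 - 4x - 3).

The rational canonical form is the block-diagonal matrix of companion matrices C(f_i):
R = [[0, 0, 0, 0, -12], [1, 0, 0, 0, 11], [0, 1, 0, 0, 22], [0, 0, 1, 0, -30], [0, 0, 0, 1, 10]].

Note the characteristic polynomial does not split into linear factors over ℚ, so A has no Jordan form over ℚ; the rational canonical form exists over any field.

R = [[0, 0, 0, 0, -12], [1, 0, 0, 0, 11], [0, 1, 0, 0, 22], [0, 0, 1, 0, -30], [0, 0, 0, 1, 10]]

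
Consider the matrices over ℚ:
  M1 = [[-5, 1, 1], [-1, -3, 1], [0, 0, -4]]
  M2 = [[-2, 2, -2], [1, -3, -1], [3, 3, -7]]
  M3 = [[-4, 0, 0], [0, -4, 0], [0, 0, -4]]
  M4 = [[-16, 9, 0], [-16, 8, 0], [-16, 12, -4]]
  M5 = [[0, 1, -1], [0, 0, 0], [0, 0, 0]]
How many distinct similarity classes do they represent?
Characteristic polynomials: χ_{M1} = (x + 4)^3, χ_{M2} = (x + 4)^3, χ_{M3} = (x + 4)^3, χ_{M4} = (x + 4)^3, χ_{M5} = x^3.

{M1, M2, M4}: invariant factors x + 4, (x + 4)^2.

{M3}: invariant factors x + 4, x + 4, x + 4.

{M5}: invariant factors x, x^2.

Matrices are similar if and only if their invariant-factor lists agree; the partition into similarity classes is {M1, M2, M4}, {M3}, {M5}.

3 classes: {M1, M2, M4}, {M3}, {M5}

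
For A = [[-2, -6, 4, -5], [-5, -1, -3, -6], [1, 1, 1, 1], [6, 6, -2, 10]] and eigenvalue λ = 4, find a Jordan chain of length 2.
v_1 = [[-1, 0, 0, 1]]^T, v_2 = [[1, -1, 0, 0]]^T

We seek v_1 ∈ ker((A - 4I)^2) \ ker(A - 4I), then set v_{i+1} = (A - 4I) v_i.

One such chain is v_1 = [[-1, 0, 0, 1]]^T, v_2 = [[1, -1, 0, 0]]^T. Check: (A - 4I) v_2 = [[0, 0, 0, 0]]^T = 0.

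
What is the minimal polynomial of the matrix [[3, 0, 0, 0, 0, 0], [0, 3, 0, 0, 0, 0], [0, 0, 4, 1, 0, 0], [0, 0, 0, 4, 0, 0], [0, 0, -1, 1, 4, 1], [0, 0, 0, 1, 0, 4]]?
The characteristic polynomial factors as (x - 4)^4(x - 3)^2. The minimal polynomial is ∏(x - λ)^{k_λ} where k_λ is the size of the largest Jordan block at λ.

For λ = 3: rank(A - 3I) = 4, and the largest Jordan block has size 1 (the smallest k with rank((A - 3I)^k) = rank((A - 3I)^(k+1))).
For λ = 4: rank(A - 4I) = 4, and the largest Jordan block has size 2 (the smallest k with rank((A - 4I)^k) = rank((A - 4I)^(k+1))).

So m_A(x) = (x - 4)^2(x - 3).

m_A(x) = (x - 4)^2(x - 3)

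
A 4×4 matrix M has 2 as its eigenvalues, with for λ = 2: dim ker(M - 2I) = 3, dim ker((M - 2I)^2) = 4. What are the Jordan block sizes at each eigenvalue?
λ = 2: successive nullity increments [3, 1] count blocks of size ≥ k; block sizes are [2, 1, 1].

Jordan blocks: (2, 2), (2, 1), (2, 1)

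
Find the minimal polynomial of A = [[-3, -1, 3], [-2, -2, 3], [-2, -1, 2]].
m_A(x) = (x + 1)^2

The characteristic polynomial factors as (x + 1)^3. The minimal polynomial is ∏(x - λ)^{k_λ} where k_λ is the size of the largest Jordan block at λ.

For λ = -1: rank(A + I) = 1, and the largest Jordan block has size 2 (the smallest k with rank((A + I)^k) = rank((A + I)^(k+1))).

So m_A(x) = (x + 1)^2.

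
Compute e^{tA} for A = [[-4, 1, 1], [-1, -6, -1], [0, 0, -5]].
e^{tA} = [[(t + 1)*e^{-5*t}, t*e^{-5*t}, t*e^{-5*t}], [-t*e^{-5*t}, (1 - t)*e^{-5*t}, -t*e^{-5*t}], [0, 0, e^{-5*t}]]

A has Jordan form J = [[-5, 1, 0], [0, -5, 0], [0, 0, -5]] with A = PJP^{-1}, so e^{tA} = P e^{tJ} P^{-1}.

For a Jordan block J_k(λ), e^{tJ_k(λ)} = e^{λt} · (I + tN + t^2 N^2/2! + ... + t^{k-1} N^{k-1}/(k-1)!) where N is the nilpotent superdiagonal part.

Assembling the blocks and conjugating back gives the entries of e^{tA} as shown above.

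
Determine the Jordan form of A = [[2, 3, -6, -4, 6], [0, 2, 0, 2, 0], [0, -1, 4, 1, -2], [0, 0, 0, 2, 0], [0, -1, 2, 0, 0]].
The characteristic polynomial is det(xI - A) = (x - 2)^5, so the eigenvalues are 2 (algebraic multiplicity 5).

For λ = 2: rank(A - 2I) = 2, rank((A - 2I)^2) = 0. The eigenspace has dimension 5 - 2 = 3, so there are 3 Jordan blocks; the rank sequence gives block sizes [2, 2, 1].

Assembling the blocks gives the Jordan form J above.

J = [[2, 1, 0, 0, 0], [0, 2, 0, 0, 0], [0, 0, 2, 1, 0], [0, 0, 0, 2, 0], [0, 0, 0, 0, 2]]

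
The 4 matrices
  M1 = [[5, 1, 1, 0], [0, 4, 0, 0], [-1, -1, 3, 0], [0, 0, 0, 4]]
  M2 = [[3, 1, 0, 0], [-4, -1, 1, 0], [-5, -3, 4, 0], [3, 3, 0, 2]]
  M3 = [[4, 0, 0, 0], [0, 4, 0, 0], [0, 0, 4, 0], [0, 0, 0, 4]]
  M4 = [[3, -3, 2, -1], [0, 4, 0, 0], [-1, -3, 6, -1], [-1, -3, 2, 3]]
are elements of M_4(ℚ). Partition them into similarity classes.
3 classes: {M1, M4}, {M2}, {M3}

Characteristic polynomials: χ_{M1} = (x - 4)^4, χ_{M2} = (x - 2)^4, χ_{M3} = (x - 4)^4, χ_{M4} = (x - 4)^4.

{M1, M4}: invariant factors x - 4, x - 4, (x - 4)^2.

{M2}: invariant factors x - 2, (x - 2)^3.

{M3}: invariant factors x - 4, x - 4, x - 4, x - 4.

Matrices are similar if and only if their invariant-factor lists agree; the partition into similarity classes is {M1, M4}, {M2}, {M3}.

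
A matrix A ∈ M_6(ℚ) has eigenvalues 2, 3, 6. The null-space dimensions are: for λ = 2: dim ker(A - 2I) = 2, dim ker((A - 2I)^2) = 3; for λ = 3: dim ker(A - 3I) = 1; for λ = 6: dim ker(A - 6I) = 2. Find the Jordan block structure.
Jordan blocks: (2, 2), (2, 1), (3, 1), (6, 1), (6, 1)

λ = 2: successive nullity increments [2, 1] count blocks of size ≥ k; block sizes are [2, 1].
λ = 3: successive nullity increments [1] count blocks of size ≥ k; block sizes are [1].
λ = 6: successive nullity increments [2] count blocks of size ≥ k; block sizes are [1, 1].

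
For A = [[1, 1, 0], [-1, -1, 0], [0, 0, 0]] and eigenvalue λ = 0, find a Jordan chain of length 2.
We seek v_1 ∈ ker(A^2) \ ker(A), then set v_{i+1} = A v_i.

One such chain is v_1 = [[0, 1, 0]]^T, v_2 = [[1, -1, 0]]^T. Check: A v_2 = [[0, 0, 0]]^T = 0.

v_1 = [[0, 1, 0]]^T, v_2 = [[1, -1, 0]]^T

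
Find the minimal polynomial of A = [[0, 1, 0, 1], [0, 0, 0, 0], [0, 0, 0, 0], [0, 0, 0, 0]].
The characteristic polynomial factors as x^4. The minimal polynomial is ∏(x - λ)^{k_λ} where k_λ is the size of the largest Jordan block at λ.

For λ = 0: rank(A) = 1, and the largest Jordan block has size 2 (the smallest k with rank(A^k) = rank(A^(k+1))).

So m_A(x) = x^2.

m_A(x) = x^2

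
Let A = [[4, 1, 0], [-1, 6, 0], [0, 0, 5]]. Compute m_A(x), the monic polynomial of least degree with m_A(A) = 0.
m_A(x) = (x - 5)^2

The characteristic polynomial factors as (x - 5)^3. The minimal polynomial is ∏(x - λ)^{k_λ} where k_λ is the size of the largest Jordan block at λ.

For λ = 5: rank(A - 5I) = 1, and the largest Jordan block has size 2 (the smallest k with rank((A - 5I)^k) = rank((A - 5I)^(k+1))).

So m_A(x) = (x - 5)^2.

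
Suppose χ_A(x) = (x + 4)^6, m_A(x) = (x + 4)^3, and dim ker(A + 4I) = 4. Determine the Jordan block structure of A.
Jordan blocks: (-4, 3), (-4, 1), (-4, 1), (-4, 1)

λ = -4: algebraic multiplicity 6 (exponent in χ_A), largest block size 3 (exponent in m_A), 4 blocks (geometric multiplicity). These force block sizes [3, 1, 1, 1].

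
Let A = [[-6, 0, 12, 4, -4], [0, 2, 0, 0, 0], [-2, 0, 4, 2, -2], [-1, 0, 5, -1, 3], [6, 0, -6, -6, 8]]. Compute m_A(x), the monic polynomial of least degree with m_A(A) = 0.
m_A(x) = (x - 3)(x - 2)(x + 2)

The characteristic polynomial factors as (x - 3)(x - 2)^3(x + 2). The minimal polynomial is ∏(x - λ)^{k_λ} where k_λ is the size of the largest Jordan block at λ.

For λ = -2: rank(A + 2I) = 4, and the largest Jordan block has size 1 (the smallest k with rank((A + 2I)^k) = rank((A + 2I)^(k+1))).
For λ = 2: rank(A - 2I) = 2, and the largest Jordan block has size 1 (the smallest k with rank((A - 2I)^k) = rank((A - 2I)^(k+1))).
For λ = 3: rank(A - 3I) = 4, and the largest Jordan block has size 1 (the smallest k with rank((A - 3I)^k) = rank((A - 3I)^(k+1))).

So m_A(x) = (x - 3)(x - 2)(x + 2).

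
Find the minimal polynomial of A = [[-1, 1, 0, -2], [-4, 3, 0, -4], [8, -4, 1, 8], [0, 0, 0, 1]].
The characteristic polynomial factors as (x - 1)^4. The minimal polynomial is ∏(x - λ)^{k_λ} where k_λ is the size of the largest Jordan block at λ.

For λ = 1: rank(A - I) = 1, and the largest Jordan block has size 2 (the smallest k with rank((A - I)^k) = rank((A - I)^(k+1))).

So m_A(x) = (x - 1)^2.

m_A(x) = (x - 1)^2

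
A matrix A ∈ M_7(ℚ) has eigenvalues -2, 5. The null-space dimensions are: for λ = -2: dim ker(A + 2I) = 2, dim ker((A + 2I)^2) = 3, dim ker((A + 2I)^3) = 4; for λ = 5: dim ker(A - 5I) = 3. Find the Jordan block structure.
Jordan blocks: (-2, 3), (-2, 1), (5, 1), (5, 1), (5, 1)

λ = -2: successive nullity increments [2, 1, 1] count blocks of size ≥ k; block sizes are [3, 1].
λ = 5: successive nullity increments [3] count blocks of size ≥ k; block sizes are [1, 1, 1].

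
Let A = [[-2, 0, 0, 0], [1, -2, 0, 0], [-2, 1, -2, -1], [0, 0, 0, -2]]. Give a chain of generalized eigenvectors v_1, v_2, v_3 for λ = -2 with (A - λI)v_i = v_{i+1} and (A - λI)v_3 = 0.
We seek v_1 ∈ ker((A + 2I)^3) \ ker((A + 2I)^2), then set v_{i+1} = (A + 2I) v_i.

One such chain is v_1 = [[1, 1, 0, -1]]^T, v_2 = [[0, 1, 0, 0]]^T, v_3 = [[0, 0, 1, 0]]^T. Check: (A + 2I) v_3 = [[0, 0, 0, 0]]^T = 0.

v_1 = [[1, 1, 0, -1]]^T, v_2 = [[0, 1, 0, 0]]^T, v_3 = [[0, 0, 1, 0]]^T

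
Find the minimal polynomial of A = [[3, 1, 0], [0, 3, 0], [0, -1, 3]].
m_A(x) = (x - 3)^2

The characteristic polynomial factors as (x - 3)^3. The minimal polynomial is ∏(x - λ)^{k_λ} where k_λ is the size of the largest Jordan block at λ.

For λ = 3: rank(A - 3I) = 1, and the largest Jordan block has size 2 (the smallest k with rank((A - 3I)^k) = rank((A - 3I)^(k+1))).

So m_A(x) = (x - 3)^2.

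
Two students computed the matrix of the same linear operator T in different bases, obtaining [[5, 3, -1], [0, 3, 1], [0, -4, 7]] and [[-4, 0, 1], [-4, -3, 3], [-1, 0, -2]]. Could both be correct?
trace(A) = 15 but trace(B) = -9. The trace is a similarity invariant, so A and B are not similar.

No.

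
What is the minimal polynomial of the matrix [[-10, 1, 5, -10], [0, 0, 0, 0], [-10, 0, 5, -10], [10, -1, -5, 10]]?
The characteristic polynomial factors as x^3(x - 5). The minimal polynomial is ∏(x - λ)^{k_λ} where k_λ is the size of the largest Jordan block at λ.

For λ = 0: rank(A) = 2, and the largest Jordan block has size 2 (the smallest k with rank(A^k) = rank(A^(k+1))).
For λ = 5: rank(A - 5I) = 3, and the largest Jordan block has size 1 (the smallest k with rank((A - 5I)^k) = rank((A - 5I)^(k+1))).

So m_A(x) = x^2(x - 5).

m_A(x) = x^2(x - 5)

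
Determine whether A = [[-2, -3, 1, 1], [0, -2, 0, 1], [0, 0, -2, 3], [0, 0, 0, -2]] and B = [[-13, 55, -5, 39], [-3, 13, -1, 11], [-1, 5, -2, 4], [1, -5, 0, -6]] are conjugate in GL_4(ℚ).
Two matrices over a field are similar if and only if they have the same invariant factors.

Both A and B have characteristic polynomial (x + 2)^4 and minimal polynomial (x + 2)^2. Computing further, both have invariant factors (x + 2)^2, (x + 2)^2. Hence A and B are similar.

Yes.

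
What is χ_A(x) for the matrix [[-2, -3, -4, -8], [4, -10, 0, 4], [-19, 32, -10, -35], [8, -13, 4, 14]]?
xI - A = [[x + 2, 3, 4, 8], [-4, x + 10, 0, -4], [19, -32, x + 10, 35], [-8, 13, -4, x - 14]].

Expanding det(xI - A) along the first row:
det(xI - A) = + (x + 2)·det([[x + 10, 0, -4], [-32, x + 10, 35], [13, -4, x - 14]]) - (3)·det([[-4, 0, -4], [19, x + 10, 35], [-8, -4, x - 14]]) + (4)·det([[-4, x + 10, -4], [19, -32, 35], [-8, 13, x - 14]]) - (8)·det([[-4, x + 10, 0], [19, -32, x + 10], [-8, 13, -4]]).

Evaluating gives χ_A(x) = x^4 + 8x^3 + 24x^2 + 32x + 16 = (x + 2)^4.

χ_A(x) = (x + 2)^4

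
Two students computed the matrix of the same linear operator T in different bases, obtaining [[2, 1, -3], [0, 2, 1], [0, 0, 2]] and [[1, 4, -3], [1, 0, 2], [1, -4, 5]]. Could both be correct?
Two matrices over a field are similar if and only if they have the same invariant factors.

Both A and B have characteristic polynomial (x - 2)^3 and minimal polynomial (x - 2)^3. Computing further, both have invariant factors (x - 2)^3. Hence A and B are similar.

Yes.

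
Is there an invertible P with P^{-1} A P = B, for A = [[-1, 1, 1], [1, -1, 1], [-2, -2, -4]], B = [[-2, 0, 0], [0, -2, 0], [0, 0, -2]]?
No.

Both have characteristic polynomial (x + 2)^3, but the minimal polynomial of A is (x + 2)^2 while the minimal polynomial of B is x + 2. The minimal polynomial is a similarity invariant, so A and B are not similar.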